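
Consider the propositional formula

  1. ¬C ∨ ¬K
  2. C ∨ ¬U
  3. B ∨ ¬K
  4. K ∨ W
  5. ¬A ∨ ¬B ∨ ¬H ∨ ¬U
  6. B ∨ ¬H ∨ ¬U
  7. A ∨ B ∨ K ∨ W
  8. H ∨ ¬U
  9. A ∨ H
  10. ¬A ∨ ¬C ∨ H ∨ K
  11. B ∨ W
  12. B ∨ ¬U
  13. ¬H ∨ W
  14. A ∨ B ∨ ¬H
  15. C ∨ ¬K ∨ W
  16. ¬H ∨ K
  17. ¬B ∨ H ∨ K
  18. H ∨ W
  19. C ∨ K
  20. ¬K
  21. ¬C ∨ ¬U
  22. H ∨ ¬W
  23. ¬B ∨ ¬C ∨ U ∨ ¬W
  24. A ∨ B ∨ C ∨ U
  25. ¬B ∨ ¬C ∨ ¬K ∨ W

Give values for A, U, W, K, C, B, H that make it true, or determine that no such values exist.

Unsatisfiable — no assignment works.

Case K = True:
  Clause (¬K) is falsified — contradiction.
Case K = False:
  (K ∨ W) forces W = True.
  (¬H ∨ K) forces H = False.
  Clause (H ∨ ¬W) is falsified — contradiction.
Both cases fail, so the formula is unsatisfiable.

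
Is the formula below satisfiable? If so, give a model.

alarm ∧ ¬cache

alarm=T, cache=F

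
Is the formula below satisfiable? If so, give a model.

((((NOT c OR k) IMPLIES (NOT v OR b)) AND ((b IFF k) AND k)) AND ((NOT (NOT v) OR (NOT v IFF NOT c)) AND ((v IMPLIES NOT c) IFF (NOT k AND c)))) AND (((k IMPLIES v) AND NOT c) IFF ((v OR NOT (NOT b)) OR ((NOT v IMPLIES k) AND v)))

No satisfying assignment exists.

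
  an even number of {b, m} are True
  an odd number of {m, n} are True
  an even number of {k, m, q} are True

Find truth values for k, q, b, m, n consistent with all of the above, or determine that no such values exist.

k = True, q = False, b = True, m = True, n = False

{b, m}: 2 true → even ✓
{m, n}: 1 true → odd ✓
{k, m, q}: 2 true → even ✓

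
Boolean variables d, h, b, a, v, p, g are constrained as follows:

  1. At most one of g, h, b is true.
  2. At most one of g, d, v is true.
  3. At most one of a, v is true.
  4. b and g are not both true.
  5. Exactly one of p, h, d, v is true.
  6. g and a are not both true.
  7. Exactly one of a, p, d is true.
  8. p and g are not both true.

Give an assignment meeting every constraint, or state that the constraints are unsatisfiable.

d: True, h: False, b: True, a: False, v: False, p: False, g: False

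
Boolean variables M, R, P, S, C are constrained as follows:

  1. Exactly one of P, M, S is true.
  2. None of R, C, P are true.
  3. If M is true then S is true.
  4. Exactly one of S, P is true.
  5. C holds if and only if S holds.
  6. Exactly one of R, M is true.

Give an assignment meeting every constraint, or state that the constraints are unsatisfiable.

Case R = True:
  Constraint (2) is violated (R=T) — contradiction.
Case R = False:
  (2) forces C = False.
  (2) forces P = False.
  (4) with P=F forces S = True.
  Constraint (5) is violated (C=F, S=T) — contradiction.
Both cases fail — unsatisfiable.

The formula is unsatisfiable.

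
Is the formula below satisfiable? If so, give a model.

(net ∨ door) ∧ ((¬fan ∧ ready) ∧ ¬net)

fan=F; ready=T; net=F; door=T

  net ∨ door = True
  (¬fan ∧ ready) ∧ ¬net = True
    ¬fan ∧ ready = True
      ¬fan = True
    ¬net = True
Both conjuncts True, so the formula holds.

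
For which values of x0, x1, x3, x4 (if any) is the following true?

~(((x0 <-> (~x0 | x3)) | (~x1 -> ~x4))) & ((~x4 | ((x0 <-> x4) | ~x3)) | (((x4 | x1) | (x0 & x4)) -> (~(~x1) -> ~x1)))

x0 = False, x1 = False, x3 = False, x4 = True

  ~(((x0 <-> (~x0 | x3)) | (~x1 -> ~x4))) = True
    (x0 <-> (~x0 | x3)) | (~x1 -> ~x4) = False
      x0 <-> (~x0 | x3) = False
        ~x0 | x3 = True
          ~x0 = True
      ~x1 -> ~x4 = False
        ~x1 = True
        ~x4 = False
  (~x4 | ((x0 <-> x4) | ~x3)) | (((x4 | x1) | (x0 & x4)) -> (~(~x1) -> ~x1)) = True
    ~x4 | ((x0 <-> x4) | ~x3) = True
      ~x4 = False
      (x0 <-> x4) | ~x3 = True
        x0 <-> x4 = False
        ~x3 = True
    ((x4 | x1) | (x0 & x4)) -> (~(~x1) -> ~x1) = True
      (x4 | x1) | (x0 & x4) = True
        x4 | x1 = True
        x0 & x4 = False
      ~(~x1) -> ~x1 = True
        ~(~x1) = False
          ~x1 = True
        ~x1 = True
Both conjuncts True, so the formula holds.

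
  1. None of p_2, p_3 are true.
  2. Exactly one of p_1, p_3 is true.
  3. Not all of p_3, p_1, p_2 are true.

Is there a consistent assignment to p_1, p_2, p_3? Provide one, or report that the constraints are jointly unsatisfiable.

p_1: True; p_2: False; p_3: False

  (1) {p_2, p_3}: 0 true — none ✓
  (2) {p_1, p_3}: 1 true — exactly one ✓
  (3) {p_3, p_1, p_2}: 1/3 true — not all ✓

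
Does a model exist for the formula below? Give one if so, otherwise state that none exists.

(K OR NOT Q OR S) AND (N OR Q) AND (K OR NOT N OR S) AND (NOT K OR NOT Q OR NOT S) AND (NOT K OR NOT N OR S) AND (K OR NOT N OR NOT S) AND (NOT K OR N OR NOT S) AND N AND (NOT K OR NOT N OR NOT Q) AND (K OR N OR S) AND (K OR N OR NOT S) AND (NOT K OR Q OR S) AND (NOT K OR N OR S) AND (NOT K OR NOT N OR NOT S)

Unsatisfiable — no assignment works.

Case S = True:
  (N) forces N = True.
  (K OR NOT N OR NOT S) forces K = True.
  Clause (NOT K OR NOT N OR NOT S) is falsified — contradiction.
Case S = False:
  (N) forces N = True.
  (K OR NOT N OR S) forces K = True.
  Clause (NOT K OR NOT N OR S) is falsified — contradiction.
Both cases fail, so the formula is unsatisfiable.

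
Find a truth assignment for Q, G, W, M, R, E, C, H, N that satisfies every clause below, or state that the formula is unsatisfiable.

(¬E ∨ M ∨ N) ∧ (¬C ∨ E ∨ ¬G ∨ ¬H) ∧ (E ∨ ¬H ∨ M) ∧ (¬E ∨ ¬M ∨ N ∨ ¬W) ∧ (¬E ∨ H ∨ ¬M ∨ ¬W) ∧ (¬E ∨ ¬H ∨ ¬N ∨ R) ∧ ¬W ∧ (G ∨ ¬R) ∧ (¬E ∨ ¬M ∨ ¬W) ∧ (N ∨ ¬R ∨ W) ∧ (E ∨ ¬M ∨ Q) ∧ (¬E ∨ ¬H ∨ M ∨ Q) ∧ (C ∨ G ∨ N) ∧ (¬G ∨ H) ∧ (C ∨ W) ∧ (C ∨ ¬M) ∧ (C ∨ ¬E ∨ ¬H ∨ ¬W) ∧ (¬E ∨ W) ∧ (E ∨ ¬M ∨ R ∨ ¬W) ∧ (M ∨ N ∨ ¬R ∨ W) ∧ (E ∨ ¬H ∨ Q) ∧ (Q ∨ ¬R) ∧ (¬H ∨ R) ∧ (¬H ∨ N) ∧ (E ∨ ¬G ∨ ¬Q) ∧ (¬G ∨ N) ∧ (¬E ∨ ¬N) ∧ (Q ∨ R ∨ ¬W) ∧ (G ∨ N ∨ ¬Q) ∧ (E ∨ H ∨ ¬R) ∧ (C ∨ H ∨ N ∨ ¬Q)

Q: False, G: False, W: False, M: False, R: False, E: False, C: True, H: False, N: False

Unit clause (¬W) forces W = False.
In (C ∨ W) only C is left, so C = True.
In (¬E ∨ W) only ¬E is left, so E = False.
Set Q = False.
  then (E ∨ ¬M ∨ Q) forces M = False.
  then (E ∨ ¬H ∨ Q) forces H = False.
  then (Q ∨ ¬R) forces R = False.
  then (¬G ∨ H) forces G = False.
Set N = False.
All clauses satisfied.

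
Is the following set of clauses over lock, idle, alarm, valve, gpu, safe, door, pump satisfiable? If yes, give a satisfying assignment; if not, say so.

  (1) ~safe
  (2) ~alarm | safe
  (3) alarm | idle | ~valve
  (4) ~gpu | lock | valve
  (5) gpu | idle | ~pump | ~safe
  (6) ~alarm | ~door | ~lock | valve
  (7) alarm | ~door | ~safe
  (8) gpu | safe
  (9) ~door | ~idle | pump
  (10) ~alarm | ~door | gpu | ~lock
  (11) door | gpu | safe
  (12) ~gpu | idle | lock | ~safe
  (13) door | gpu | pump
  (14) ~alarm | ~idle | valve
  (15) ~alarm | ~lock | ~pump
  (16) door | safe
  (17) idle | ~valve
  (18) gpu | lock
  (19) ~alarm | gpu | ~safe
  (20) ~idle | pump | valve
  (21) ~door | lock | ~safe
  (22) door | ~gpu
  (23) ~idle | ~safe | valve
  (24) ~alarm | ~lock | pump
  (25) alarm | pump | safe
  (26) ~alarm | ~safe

Unit clause (~safe) forces safe = False.
In (~alarm | safe) only ~alarm is left, so alarm = False.
In (gpu | safe) only gpu is left, so gpu = True.
In (door | safe) only door is left, so door = True.
In (alarm | pump | safe) only pump is left, so pump = True.
Set lock = False.
  then (~gpu | lock | valve) forces valve = True.
  then (idle | ~valve) forces idle = True.
All clauses satisfied.

lock = False, idle = True, alarm = False, valve = True, gpu = True, safe = False, door = True, pump = True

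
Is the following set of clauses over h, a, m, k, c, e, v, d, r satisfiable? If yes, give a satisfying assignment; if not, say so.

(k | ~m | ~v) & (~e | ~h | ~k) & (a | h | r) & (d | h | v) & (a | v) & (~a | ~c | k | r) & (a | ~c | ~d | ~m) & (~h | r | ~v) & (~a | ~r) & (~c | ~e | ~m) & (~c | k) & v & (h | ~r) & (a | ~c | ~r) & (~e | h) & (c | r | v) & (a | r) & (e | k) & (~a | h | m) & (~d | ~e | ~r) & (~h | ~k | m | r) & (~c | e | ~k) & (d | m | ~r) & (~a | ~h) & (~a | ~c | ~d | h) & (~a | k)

Unit clause (v) forces v = True.
Set h = True.
  then (~h | r | ~v) forces r = True.
  then (~a | ~r) forces a = False.
  then (a | ~c | ~r) forces c = False.
Set m = True.
  then (k | ~m | ~v) forces k = True.
  then (~e | ~h | ~k) forces e = False.
Set d = False.
All clauses satisfied.

h = True, a = False, m = True, k = True, c = False, e = False, v = True, d = False, r = True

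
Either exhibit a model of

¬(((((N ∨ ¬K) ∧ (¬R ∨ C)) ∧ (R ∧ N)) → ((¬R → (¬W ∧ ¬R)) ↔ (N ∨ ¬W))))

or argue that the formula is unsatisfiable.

Case R = True: the formula simplifies to ¬(((((N ∨ ¬K) ∧ C) ∧ N) → (N ∨ ¬W))).
  N = True: this becomes ¬((C → True)) = False.
  N = False: this becomes ¬((False → ¬W)) = False.
Case R = False: the formula becomes ¬((False → (¬W ↔ (N ∨ ¬W)))) = False.
Both cases fail — unsatisfiable.

Unsatisfiable — no assignment works.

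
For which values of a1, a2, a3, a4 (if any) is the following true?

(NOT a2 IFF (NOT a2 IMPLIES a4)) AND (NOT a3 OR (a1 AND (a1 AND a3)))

a1 = True, a2 = False, a3 = False, a4 = True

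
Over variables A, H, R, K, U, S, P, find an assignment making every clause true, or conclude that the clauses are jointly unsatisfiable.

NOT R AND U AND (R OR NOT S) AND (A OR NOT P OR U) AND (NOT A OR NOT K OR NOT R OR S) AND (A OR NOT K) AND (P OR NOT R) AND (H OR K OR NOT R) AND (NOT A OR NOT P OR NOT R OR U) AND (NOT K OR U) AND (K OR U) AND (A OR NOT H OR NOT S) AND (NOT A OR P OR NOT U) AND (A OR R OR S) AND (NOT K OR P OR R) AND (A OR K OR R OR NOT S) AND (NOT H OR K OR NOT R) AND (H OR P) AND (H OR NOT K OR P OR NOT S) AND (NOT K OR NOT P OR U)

A = True, H = True, R = False, K = False, U = True, S = False, P = True

Unit clause (NOT R) forces R = False.
Unit clause (U) forces U = True.
In (R OR NOT S) only NOT S is left, so S = False.
In (A OR R OR S) only A is left, so A = True.
In (NOT A OR P OR NOT U) only P is left, so P = True.
Set H = True.
Set K = False.
All clauses satisfied.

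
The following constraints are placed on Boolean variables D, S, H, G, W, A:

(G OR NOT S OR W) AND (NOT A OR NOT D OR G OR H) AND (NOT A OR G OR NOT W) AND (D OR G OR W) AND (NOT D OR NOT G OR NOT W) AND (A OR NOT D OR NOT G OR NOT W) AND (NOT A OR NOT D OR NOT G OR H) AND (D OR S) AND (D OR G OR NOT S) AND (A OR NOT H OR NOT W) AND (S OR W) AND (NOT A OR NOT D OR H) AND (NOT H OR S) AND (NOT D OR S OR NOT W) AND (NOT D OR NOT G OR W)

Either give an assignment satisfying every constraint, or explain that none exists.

D: False, S: True, H: True, G: True, W: True, A: True

Set D = False.
  then (D OR S) forces S = True.
  then (D OR G OR NOT S) forces G = True.
Set H = True.
Set W = True.
  then (A OR NOT H OR NOT W) forces A = True.
All clauses satisfied.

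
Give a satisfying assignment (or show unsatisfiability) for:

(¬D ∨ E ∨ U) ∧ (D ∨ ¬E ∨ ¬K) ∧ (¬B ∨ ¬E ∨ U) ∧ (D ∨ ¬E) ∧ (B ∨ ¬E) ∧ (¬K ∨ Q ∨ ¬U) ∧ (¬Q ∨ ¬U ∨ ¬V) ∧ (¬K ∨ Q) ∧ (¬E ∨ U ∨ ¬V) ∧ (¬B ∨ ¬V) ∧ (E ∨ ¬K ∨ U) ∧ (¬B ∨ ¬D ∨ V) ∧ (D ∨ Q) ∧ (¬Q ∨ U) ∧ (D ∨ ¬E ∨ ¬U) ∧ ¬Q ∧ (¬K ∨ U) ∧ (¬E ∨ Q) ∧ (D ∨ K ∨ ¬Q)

V=T, E=F, B=F, D=T, Q=F, U=T, K=F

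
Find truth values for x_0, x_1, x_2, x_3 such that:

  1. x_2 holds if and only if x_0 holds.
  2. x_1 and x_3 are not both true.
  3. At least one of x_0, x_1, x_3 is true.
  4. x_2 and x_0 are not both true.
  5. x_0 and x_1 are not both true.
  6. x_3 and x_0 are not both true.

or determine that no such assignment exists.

x_0: False, x_1: False, x_2: False, x_3: True

  (1) x_2=F, x_0=F — same ✓
  (2) x_1=F, x_3=T — not both ✓
  (3) {x_0, x_1, x_3}: 1 true — at least one ✓
  (4) x_2=F, x_0=F — not both ✓
  (5) x_0=F, x_1=F — not both ✓
  (6) x_3=T, x_0=F — not both ✓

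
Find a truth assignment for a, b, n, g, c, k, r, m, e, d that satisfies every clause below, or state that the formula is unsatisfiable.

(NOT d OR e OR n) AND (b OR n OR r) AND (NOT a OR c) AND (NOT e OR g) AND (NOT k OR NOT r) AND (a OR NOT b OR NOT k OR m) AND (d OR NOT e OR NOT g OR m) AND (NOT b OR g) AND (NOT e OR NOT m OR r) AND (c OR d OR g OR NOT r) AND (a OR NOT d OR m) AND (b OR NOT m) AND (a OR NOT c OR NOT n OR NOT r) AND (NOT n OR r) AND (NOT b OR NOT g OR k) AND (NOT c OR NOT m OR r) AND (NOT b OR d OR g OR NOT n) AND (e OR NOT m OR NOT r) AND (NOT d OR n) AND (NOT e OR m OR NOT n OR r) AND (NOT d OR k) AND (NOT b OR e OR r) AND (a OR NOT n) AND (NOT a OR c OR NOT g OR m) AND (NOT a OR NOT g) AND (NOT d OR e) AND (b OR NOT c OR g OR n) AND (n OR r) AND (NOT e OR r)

a = False, b = False, n = False, g = True, c = False, k = False, r = True, m = False, e = False, d = False

Set a = False.
  then (a OR NOT n) forces n = False.
  then (n OR r) forces r = True.
  then (NOT k OR NOT r) forces k = False.
  then (NOT d OR n) forces d = False.
Set b = False.
  then (b OR NOT m) forces m = False.
Try g = False:
  (NOT e OR g) forces e = False.
  (c OR d OR g OR NOT r) forces c = True.
  clause (b OR NOT c OR g OR n) is falsified — backtrack.
So g = True.
  then (d OR NOT e OR NOT g OR m) forces e = False.
Set c = False.
All clauses satisfied.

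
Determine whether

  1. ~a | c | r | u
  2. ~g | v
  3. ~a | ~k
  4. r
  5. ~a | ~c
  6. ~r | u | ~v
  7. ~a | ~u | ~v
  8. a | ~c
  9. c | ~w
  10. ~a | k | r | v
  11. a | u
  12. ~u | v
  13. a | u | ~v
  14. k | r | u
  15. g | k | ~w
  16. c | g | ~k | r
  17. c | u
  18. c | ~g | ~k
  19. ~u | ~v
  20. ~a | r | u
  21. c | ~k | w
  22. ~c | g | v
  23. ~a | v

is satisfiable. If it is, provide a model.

Case v = True:
  (r) forces r = True.
  (~r | u | ~v) forces u = True.
  Clause (~u | ~v) is falsified — contradiction.
Case v = False:
  (~g | v) forces g = False.
  (r) forces r = True.
  (~u | v) forces u = False.
  (a | u) forces a = True.
  Clause (~a | v) is falsified — contradiction.
Both cases fail, so the formula is unsatisfiable.

Unsatisfiable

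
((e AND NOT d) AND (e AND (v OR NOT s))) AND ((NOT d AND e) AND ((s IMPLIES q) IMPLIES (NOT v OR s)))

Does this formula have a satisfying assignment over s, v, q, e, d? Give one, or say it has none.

s = True, v = True, q = False, e = True, d = False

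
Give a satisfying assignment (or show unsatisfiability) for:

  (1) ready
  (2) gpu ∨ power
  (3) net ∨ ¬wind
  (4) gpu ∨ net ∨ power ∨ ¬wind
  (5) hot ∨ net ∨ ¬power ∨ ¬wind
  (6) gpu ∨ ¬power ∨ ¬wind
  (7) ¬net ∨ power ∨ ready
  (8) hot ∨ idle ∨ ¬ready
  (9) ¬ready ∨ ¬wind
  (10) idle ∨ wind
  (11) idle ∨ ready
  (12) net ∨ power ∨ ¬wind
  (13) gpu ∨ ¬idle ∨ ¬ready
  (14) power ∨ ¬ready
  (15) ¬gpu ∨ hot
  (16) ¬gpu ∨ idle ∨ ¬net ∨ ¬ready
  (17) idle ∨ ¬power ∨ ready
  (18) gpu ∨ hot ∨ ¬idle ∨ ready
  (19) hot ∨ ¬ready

Unit clause (ready) forces ready = True.
In (¬ready ∨ ¬wind) only ¬wind is left, so wind = False.
In (idle ∨ wind) only idle is left, so idle = True.
In (gpu ∨ ¬idle ∨ ¬ready) only gpu is left, so gpu = True.
In (power ∨ ¬ready) only power is left, so power = True.
In (¬gpu ∨ hot) only hot is left, so hot = True.
Set net = False.
All clauses satisfied.

power = True, hot = True, net = False, wind = False, idle = True, gpu = True, ready = True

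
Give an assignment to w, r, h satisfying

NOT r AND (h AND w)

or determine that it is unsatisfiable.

w = True; r = False; h = True

  NOT r = True
  h AND w = True
Both conjuncts True, so the formula holds.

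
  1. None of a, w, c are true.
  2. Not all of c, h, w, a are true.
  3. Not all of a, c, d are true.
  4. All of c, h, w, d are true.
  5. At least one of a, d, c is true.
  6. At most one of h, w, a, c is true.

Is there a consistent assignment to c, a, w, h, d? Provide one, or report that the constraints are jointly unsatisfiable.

Case c = True:
  Constraint (1) is violated (c=T) — contradiction.
Case c = False:
  Constraint (4) is violated (c=F) — contradiction.
Both cases fail — unsatisfiable.

Unsatisfiable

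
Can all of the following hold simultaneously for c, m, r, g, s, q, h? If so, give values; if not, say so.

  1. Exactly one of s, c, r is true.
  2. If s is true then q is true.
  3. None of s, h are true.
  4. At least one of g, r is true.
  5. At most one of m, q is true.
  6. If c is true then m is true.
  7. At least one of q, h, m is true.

c=F; m=F; r=T; g=T; s=F; q=T; h=F

  (1) {s, c, r}: 1 true — exactly one ✓
  (2) s=F ⇒ q: vacuous ✓
  (3) {s, h}: 0 true — none ✓
  (4) {g, r}: 2 true — at least one ✓
  (5) {m, q}: 1 true — at most one ✓
  (6) c=F ⇒ m: vacuous ✓
  (7) {q, h, m}: 1 true — at least one ✓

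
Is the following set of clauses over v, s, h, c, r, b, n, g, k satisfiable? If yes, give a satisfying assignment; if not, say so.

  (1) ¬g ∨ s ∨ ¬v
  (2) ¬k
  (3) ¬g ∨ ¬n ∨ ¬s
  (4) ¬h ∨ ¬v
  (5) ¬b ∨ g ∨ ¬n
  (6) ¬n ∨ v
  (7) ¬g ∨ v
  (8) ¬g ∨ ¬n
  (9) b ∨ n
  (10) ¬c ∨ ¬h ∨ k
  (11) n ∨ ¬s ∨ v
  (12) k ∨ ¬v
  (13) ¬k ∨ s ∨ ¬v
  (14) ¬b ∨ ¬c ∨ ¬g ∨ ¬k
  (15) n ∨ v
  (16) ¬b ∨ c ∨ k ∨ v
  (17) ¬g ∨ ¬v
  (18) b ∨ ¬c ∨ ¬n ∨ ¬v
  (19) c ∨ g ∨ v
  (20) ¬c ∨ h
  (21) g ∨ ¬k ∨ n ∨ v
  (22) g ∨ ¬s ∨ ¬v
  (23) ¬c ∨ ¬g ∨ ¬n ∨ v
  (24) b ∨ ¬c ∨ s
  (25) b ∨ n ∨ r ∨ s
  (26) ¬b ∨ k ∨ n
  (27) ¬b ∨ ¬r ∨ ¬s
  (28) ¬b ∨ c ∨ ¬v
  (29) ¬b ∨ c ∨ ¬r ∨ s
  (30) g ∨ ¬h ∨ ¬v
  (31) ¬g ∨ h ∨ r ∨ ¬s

Unsatisfiable

Case k = True:
  Clause (¬k) is falsified — contradiction.
Case k = False:
  (k ∨ ¬v) forces v = False.
  (¬n ∨ v) forces n = False.
  Clause (n ∨ v) is falsified — contradiction.
Both cases fail, so the formula is unsatisfiable.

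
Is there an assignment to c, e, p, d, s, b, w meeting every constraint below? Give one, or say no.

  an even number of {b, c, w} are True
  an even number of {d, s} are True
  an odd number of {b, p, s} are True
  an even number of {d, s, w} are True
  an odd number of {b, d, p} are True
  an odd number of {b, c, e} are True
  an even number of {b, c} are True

c = True; e = True; p = True; d = True; s = True; b = True; w = False

{b, c, w}: 2 true → even ✓
{d, s}: 2 true → even ✓
{b, p, s}: 3 true → odd ✓
{d, s, w}: 2 true → even ✓
{b, d, p}: 3 true → odd ✓
{b, c, e}: 3 true → odd ✓
{b, c}: 2 true → even ✓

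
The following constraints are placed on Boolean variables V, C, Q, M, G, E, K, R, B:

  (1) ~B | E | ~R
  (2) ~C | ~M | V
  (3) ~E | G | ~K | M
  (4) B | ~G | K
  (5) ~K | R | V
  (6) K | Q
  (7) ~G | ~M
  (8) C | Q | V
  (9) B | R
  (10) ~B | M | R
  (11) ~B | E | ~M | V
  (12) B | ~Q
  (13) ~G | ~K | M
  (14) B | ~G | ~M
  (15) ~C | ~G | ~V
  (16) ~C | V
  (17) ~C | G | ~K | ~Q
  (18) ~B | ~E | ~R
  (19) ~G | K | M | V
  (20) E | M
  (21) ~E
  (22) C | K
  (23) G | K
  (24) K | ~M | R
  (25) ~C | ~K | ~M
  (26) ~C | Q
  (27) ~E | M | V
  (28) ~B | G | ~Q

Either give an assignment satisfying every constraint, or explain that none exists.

Unit clause (~E) forces E = False.
In (E | M) only M is left, so M = True.
In (~G | ~M) only ~G is left, so G = False.
In (G | K) only K is left, so K = True.
In (~C | ~K | ~M) only ~C is left, so C = False.
Try V = False:
  (~K | R | V) forces R = True.
  (~B | E | ~R) forces B = False.
  (C | Q | V) forces Q = True.
  clause (B | ~Q) is falsified — backtrack.
So V = True.
Set Q = False.
Set R = False.
  then (B | R) forces B = True.
All clauses satisfied.

V=T, C=F, Q=F, M=T, G=F, E=F, K=T, R=F, B=T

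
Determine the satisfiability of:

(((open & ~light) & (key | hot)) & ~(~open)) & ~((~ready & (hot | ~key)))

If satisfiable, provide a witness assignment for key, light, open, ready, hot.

key: True, light: False, open: True, ready: False, hot: False

  ((open & ~light) & (key | hot)) & ~(~open) = True
    (open & ~light) & (key | hot) = True
      open & ~light = True
        ~light = True
      key | hot = True
    ~(~open) = True
      ~open = False
  ~((~ready & (hot | ~key))) = True
    ~ready & (hot | ~key) = False
      ~ready = True
      hot | ~key = False
        ~key = False
Both conjuncts True, so the formula holds.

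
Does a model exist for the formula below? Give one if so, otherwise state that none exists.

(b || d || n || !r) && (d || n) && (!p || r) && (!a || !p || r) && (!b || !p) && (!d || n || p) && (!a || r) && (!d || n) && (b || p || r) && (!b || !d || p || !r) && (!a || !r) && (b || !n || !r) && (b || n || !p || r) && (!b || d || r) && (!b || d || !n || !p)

p = False, b = True, d = False, a = False, r = True, n = True

Set p = False.
Set b = True.
Set d = False.
  then (d || n) forces n = True.
  then (!b || d || r) forces r = True.
  then (!a || !r) forces a = False.
All clauses satisfied.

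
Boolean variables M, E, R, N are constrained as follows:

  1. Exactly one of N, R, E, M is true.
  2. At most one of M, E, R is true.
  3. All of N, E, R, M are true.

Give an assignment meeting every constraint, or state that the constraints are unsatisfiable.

No satisfying assignment exists.

Case M = True:
  (1) with M=T forces N = False.
  Constraint (3) is violated (N=F) — contradiction.
Case M = False:
  Constraint (3) is violated (M=F) — contradiction.
Both cases fail — unsatisfiable.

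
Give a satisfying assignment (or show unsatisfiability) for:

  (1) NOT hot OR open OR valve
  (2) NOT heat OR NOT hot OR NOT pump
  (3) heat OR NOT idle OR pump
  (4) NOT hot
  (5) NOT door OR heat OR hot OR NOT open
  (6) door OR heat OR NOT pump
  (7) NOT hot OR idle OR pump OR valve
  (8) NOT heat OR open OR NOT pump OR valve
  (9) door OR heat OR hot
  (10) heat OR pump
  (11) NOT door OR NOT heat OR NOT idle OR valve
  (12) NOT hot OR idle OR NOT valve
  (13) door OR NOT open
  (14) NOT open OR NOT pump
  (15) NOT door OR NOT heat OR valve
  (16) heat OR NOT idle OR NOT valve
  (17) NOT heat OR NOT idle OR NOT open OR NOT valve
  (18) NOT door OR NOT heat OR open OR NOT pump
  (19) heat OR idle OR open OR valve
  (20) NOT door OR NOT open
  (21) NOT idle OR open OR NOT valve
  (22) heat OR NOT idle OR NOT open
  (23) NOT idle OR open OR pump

door = True; hot = False; heat = False; open = False; valve = False; pump = True; idle = True

Unit clause (NOT hot) forces hot = False.
Set door = True.
  then (NOT door OR NOT open) forces open = False.
Set heat = False.
  then (heat OR pump) forces pump = True.
Set valve = False.
  then (heat OR idle OR open OR valve) forces idle = True.
All clauses satisfied.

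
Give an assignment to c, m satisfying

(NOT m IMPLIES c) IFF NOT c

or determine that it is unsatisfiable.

c = False, m = True

  (NOT m IMPLIES c) IFF NOT c = True
    NOT m IMPLIES c = True
      NOT m = False
    NOT c = True
The formula evaluates to True.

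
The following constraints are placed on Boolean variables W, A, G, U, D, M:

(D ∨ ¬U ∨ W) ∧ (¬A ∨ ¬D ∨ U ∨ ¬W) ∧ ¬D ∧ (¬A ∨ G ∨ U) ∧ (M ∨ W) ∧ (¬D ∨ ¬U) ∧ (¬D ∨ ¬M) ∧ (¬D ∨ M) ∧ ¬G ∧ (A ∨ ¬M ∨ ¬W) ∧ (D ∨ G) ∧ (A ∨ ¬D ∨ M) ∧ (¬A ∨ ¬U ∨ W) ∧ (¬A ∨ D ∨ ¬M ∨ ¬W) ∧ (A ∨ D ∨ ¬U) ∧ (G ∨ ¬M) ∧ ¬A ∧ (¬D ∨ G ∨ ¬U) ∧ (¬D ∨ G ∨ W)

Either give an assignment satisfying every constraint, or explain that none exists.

Case G = True:
  Clause (¬G) is falsified — contradiction.
Case G = False:
  (¬D) forces D = False.
  Clause (D ∨ G) is falsified — contradiction.
Both cases fail, so the formula is unsatisfiable.

UNSATISFIABLE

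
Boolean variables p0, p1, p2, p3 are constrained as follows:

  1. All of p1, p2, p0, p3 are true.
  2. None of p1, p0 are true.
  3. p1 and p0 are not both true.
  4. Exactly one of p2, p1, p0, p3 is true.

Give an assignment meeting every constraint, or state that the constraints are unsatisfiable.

The formula is unsatisfiable.

Case p0 = True:
  Constraint (2) is violated (p0=T) — contradiction.
Case p0 = False:
  Constraint (1) is violated (p0=F) — contradiction.
Both cases fail — unsatisfiable.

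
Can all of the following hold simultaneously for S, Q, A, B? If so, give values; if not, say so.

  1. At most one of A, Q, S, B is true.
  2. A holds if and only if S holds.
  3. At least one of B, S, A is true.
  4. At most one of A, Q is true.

S = False, Q = False, A = False, B = True

  (1) {A, Q, S, B}: 1 true — at most one ✓
  (2) A=F, S=F — same ✓
  (3) {B, S, A}: 1 true — at least one ✓
  (4) {A, Q}: 0 true — at most one ✓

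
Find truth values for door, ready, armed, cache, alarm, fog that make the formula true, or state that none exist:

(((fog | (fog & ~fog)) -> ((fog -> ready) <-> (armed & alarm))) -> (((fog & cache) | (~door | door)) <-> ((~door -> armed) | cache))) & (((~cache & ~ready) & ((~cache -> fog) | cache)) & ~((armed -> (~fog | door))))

door: False, ready: False, armed: True, cache: False, alarm: True, fog: True

  ((fog | (fog & ~fog)) -> ((fog -> ready) <-> (armed & alarm))) -> (((fog & cache) | (~door | door)) <-> ((~door -> armed) | cache)) = True
    (fog | (fog & ~fog)) -> ((fog -> ready) <-> (armed & alarm)) = False
      fog | (fog & ~fog) = True
        fog & ~fog = False
          ~fog = False
      (fog -> ready) <-> (armed & alarm) = False
        fog -> ready = False
        armed & alarm = True
    ((fog & cache) | (~door | door)) <-> ((~door -> armed) | cache) = True
      (fog & cache) | (~door | door) = True
        fog & cache = False
        ~door | door = True
          ~door = True
      (~door -> armed) | cache = True
        ~door -> armed = True
          ~door = True
  ((~cache & ~ready) & ((~cache -> fog) | cache)) & ~((armed -> (~fog | door))) = True
    (~cache & ~ready) & ((~cache -> fog) | cache) = True
      ~cache & ~ready = True
        ~cache = True
        ~ready = True
      (~cache -> fog) | cache = True
        ~cache -> fog = True
          ~cache = True
    ~((armed -> (~fog | door))) = True
      armed -> (~fog | door) = False
        ~fog | door = False
          ~fog = False
Both conjuncts True, so the formula holds.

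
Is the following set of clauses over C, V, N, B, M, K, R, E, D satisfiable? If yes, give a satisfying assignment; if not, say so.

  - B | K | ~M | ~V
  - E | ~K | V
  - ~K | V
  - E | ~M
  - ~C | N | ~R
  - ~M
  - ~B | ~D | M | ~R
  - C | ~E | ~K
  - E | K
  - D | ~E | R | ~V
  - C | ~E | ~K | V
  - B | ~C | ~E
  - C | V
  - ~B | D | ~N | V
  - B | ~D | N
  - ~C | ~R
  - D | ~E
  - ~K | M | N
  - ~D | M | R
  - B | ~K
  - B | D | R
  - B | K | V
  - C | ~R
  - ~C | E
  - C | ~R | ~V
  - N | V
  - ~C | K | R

C = False, V = True, N = True, B = True, M = False, K = True, R = False, E = False, D = False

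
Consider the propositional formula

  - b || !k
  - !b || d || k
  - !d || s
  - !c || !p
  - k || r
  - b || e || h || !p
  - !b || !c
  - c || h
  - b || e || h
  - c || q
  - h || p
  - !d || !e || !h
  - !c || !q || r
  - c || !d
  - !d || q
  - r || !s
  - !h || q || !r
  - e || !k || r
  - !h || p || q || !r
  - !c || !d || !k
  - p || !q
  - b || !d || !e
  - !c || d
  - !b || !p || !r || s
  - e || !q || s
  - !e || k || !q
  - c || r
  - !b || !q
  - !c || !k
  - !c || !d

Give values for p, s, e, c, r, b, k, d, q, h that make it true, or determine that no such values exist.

Set p = True.
  then (!c || !p) forces c = False.
  then (c || h) forces h = True.
  then (c || q) forces q = True.
  then (c || !d) forces d = False.
  then (c || r) forces r = True.
  then (!b || !q) forces b = False.
  then (b || !k) forces k = False.
  then (!e || k || !q) forces e = False.
  then (e || !q || s) forces s = True.
All clauses satisfied.

p=T, s=T, e=F, c=F, r=T, b=F, k=F, d=F, q=T, h=T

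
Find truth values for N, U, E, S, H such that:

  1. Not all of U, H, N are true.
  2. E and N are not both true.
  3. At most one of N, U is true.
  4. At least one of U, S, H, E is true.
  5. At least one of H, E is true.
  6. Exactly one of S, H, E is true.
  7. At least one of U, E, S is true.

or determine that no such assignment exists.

N = False, U = True, E = True, S = False, H = False

  (1) {U, H, N}: 1/3 true — not all ✓
  (2) E=T, N=F — not both ✓
  (3) {N, U}: 1 true — at most one ✓
  (4) {U, S, H, E}: 2 true — at least one ✓
  (5) {H, E}: 1 true — at least one ✓
  (6) {S, H, E}: 1 true — exactly one ✓
  (7) {U, E, S}: 2 true — at least one ✓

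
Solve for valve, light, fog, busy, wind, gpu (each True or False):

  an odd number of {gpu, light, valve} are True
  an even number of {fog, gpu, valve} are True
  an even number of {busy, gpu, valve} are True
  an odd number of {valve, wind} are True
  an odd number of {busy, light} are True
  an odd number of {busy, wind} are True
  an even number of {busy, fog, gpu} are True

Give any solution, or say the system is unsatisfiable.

valve: True, light: False, fog: True, busy: True, wind: False, gpu: False

{gpu, light, valve}: 1 true → odd ✓
{fog, gpu, valve}: 2 true → even ✓
{busy, gpu, valve}: 2 true → even ✓
{valve, wind}: 1 true → odd ✓
{busy, light}: 1 true → odd ✓
{busy, wind}: 1 true → odd ✓
{busy, fog, gpu}: 2 true → even ✓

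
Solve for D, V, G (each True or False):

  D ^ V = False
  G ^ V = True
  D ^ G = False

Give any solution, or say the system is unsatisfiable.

No satisfying assignment exists.

Adding constraints 1, 2, 3 mod 2: every variable appears an even number of times on the left, so the left side is 0.
But the right sides sum to 1 (mod 2). 0 ≠ 1 — the system is inconsistent.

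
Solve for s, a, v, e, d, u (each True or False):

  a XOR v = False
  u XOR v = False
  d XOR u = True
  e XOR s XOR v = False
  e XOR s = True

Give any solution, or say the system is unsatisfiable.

s = True; a = True; v = True; e = False; d = False; u = True

a XOR v = T XOR T = False ✓
u XOR v = T XOR T = False ✓
d XOR u = F XOR T = True ✓
e XOR s XOR v = F XOR T XOR T = False ✓
e XOR s = F XOR T = True ✓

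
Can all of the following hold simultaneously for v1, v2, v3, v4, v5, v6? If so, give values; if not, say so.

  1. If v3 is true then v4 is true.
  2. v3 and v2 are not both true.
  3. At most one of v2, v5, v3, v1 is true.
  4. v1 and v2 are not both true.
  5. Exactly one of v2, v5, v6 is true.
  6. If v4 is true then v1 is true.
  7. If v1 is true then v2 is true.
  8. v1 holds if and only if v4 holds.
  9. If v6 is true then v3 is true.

v1 = False, v2 = True, v3 = False, v4 = False, v5 = False, v6 = False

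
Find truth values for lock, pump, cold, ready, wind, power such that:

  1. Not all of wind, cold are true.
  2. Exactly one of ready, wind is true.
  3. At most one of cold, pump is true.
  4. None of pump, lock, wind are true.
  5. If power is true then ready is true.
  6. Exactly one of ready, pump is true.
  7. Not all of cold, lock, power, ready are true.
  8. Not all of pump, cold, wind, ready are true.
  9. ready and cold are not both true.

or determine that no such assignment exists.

lock = False, pump = False, cold = False, ready = True, wind = False, power = False

  (1) {wind, cold}: 0/2 true — not all ✓
  (2) {ready, wind}: 1 true — exactly one ✓
  (3) {cold, pump}: 0 true — at most one ✓
  (4) {pump, lock, wind}: 0 true — none ✓
  (5) power=F ⇒ ready: vacuous ✓
  (6) {ready, pump}: 1 true — exactly one ✓
  (7) {cold, lock, power, ready}: 1/4 true — not all ✓
  (8) {pump, cold, wind, ready}: 1/4 true — not all ✓
  (9) ready=T, cold=F — not both ✓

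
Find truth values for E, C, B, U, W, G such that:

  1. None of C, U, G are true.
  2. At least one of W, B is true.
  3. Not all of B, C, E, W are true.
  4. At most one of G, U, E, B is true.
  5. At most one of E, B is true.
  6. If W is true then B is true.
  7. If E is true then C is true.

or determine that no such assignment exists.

E=F, C=F, B=T, U=F, W=T, G=F

  (1) {C, U, G}: 0 true — none ✓
  (2) {W, B}: 2 true — at least one ✓
  (3) {B, C, E, W}: 2/4 true — not all ✓
  (4) {G, U, E, B}: 1 true — at most one ✓
  (5) {E, B}: 1 true — at most one ✓
  (6) W=T ⇒ B: T ✓
  (7) E=F ⇒ C: vacuous ✓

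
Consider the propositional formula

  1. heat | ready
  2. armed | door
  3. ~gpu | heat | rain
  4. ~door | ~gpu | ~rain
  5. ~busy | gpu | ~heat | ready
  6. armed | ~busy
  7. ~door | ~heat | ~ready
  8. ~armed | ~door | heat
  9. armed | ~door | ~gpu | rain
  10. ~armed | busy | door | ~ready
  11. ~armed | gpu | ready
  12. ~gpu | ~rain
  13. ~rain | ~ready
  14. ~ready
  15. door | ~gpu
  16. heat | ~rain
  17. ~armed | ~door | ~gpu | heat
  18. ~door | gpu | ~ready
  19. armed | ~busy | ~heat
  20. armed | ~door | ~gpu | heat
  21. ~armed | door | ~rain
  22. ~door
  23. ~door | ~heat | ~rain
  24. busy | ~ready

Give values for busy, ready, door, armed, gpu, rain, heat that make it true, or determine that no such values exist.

No satisfying assignment exists.

Case ready = True:
  Clause (~ready) is falsified — contradiction.
Case ready = False:
  (heat | ready) forces heat = True.
  (~door) forces door = False.
  (armed | door) forces armed = True.
  (~armed | gpu | ready) forces gpu = True.
  Clause (door | ~gpu) is falsified — contradiction.
Both cases fail, so the formula is unsatisfiable.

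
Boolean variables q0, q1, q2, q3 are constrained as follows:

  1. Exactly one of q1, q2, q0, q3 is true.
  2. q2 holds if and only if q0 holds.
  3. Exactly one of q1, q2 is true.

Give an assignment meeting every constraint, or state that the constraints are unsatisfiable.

q0=F, q1=T, q2=F, q3=F

  (1) {q1, q2, q0, q3}: 1 true — exactly one ✓
  (2) q2=F, q0=F — same ✓
  (3) {q1, q2}: 1 true — exactly one ✓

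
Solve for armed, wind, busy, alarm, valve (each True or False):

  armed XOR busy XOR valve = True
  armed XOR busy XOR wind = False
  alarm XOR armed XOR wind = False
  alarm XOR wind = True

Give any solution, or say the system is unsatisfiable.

armed=T, wind=T, busy=F, alarm=F, valve=F

armed XOR busy XOR valve = T XOR F XOR F = True ✓
armed XOR busy XOR wind = T XOR F XOR T = False ✓
alarm XOR armed XOR wind = F XOR T XOR T = False ✓
alarm XOR wind = F XOR T = True ✓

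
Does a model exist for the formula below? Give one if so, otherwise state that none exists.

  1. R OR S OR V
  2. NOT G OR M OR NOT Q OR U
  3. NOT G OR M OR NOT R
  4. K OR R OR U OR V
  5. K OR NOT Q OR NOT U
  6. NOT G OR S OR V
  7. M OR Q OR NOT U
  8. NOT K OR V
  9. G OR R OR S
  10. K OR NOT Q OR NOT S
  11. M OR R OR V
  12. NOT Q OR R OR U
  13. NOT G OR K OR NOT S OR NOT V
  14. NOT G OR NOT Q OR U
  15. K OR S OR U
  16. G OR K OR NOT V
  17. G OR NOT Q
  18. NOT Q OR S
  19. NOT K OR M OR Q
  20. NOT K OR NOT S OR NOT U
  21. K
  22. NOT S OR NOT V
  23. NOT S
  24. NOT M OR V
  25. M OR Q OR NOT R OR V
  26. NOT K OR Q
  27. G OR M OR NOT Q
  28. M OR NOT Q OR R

Unsatisfiable — no assignment works.

Case S = True:
  Clause (NOT S) is falsified — contradiction.
Case S = False:
  (NOT Q OR S) forces Q = False.
  (K) forces K = True.
  Clause (NOT K OR Q) is falsified — contradiction.
Both cases fail, so the formula is unsatisfiable.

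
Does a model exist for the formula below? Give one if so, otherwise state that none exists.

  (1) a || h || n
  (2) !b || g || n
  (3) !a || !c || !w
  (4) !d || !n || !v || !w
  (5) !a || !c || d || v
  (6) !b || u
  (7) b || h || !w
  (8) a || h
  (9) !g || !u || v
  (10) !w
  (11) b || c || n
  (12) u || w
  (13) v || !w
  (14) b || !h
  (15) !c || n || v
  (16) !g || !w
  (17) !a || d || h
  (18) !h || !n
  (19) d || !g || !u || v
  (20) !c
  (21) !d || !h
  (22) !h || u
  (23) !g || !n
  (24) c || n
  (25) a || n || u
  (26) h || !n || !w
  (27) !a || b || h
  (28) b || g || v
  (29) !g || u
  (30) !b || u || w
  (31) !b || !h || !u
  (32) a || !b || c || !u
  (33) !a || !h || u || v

Unit clause (!w) forces w = False.
In (u || w) only u is left, so u = True.
Unit clause (!c) forces c = False.
In (c || n) only n is left, so n = True.
In (!h || !n) only !h is left, so h = False.
In (!g || !n) only !g is left, so g = False.
In (a || h) only a is left, so a = True.
In (!a || d || h) only d is left, so d = True.
In (!a || b || h) only b is left, so b = True.
Set v = False.
All clauses satisfied.

b = True; n = True; c = False; a = True; u = True; v = False; w = False; g = False; h = False; d = True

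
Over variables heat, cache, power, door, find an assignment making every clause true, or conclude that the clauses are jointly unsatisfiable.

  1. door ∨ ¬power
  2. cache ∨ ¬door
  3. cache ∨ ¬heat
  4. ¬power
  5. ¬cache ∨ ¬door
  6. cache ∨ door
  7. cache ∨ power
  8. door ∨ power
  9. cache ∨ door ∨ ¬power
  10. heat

Case power = True:
  Clause (¬power) is falsified — contradiction.
Case power = False:
  (cache ∨ power) forces cache = True.
  (¬cache ∨ ¬door) forces door = False.
  Clause (door ∨ power) is falsified — contradiction.
Both cases fail, so the formula is unsatisfiable.

The formula is unsatisfiable.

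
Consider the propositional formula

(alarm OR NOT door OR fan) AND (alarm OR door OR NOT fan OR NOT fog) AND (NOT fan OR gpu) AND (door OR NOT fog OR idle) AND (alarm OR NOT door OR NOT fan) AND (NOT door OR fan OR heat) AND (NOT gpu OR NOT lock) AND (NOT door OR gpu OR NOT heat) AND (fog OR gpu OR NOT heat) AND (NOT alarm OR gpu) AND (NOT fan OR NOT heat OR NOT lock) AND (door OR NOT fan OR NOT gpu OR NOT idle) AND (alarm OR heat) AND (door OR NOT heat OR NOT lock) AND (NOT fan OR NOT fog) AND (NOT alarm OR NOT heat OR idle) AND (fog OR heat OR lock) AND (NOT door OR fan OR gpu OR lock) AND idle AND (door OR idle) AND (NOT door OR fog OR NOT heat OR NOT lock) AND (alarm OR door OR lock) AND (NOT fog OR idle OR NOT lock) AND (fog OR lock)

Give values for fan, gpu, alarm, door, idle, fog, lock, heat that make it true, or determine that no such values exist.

fan = False, gpu = True, alarm = True, door = False, idle = True, fog = True, lock = False, heat = False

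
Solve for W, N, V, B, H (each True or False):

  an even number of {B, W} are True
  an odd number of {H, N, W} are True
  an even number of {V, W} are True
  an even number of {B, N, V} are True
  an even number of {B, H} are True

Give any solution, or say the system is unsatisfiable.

Adding constraints 2, 3, 4, 5 mod 2: every variable appears an even number of times on the left, so the left side is 0.
But the right sides sum to 1 (mod 2). 0 ≠ 1 — the system is inconsistent.

UNSATISFIABLE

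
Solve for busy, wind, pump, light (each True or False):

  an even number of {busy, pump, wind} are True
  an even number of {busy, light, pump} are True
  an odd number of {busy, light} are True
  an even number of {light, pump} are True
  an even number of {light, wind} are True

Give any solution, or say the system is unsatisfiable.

busy = False, wind = True, pump = True, light = True

{busy, pump, wind}: 2 true → even ✓
{busy, light, pump}: 2 true → even ✓
{busy, light}: 1 true → odd ✓
{light, pump}: 2 true → even ✓
{light, wind}: 2 true → even ✓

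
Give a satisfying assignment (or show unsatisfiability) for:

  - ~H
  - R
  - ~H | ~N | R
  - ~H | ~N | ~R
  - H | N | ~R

N=T; R=T; H=F

Unit clause (~H) forces H = False.
Unit clause (R) forces R = True.
In (H | N | ~R) only N is left, so N = True.
All clauses satisfied.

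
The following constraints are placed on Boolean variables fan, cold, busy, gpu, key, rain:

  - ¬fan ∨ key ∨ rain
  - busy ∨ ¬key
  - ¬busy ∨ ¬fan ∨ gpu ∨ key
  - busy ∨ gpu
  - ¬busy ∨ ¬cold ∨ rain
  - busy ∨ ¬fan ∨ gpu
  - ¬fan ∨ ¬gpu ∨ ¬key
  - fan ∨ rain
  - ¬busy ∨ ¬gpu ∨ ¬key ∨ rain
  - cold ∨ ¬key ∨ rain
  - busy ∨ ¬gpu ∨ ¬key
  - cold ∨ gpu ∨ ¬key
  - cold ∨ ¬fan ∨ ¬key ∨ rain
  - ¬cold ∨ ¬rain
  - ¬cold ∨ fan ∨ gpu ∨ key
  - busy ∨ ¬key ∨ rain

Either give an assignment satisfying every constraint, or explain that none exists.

Set fan = False.
  then (fan ∨ rain) forces rain = True.
  then (¬cold ∨ ¬rain) forces cold = False.
Set busy = True.
Set gpu = True.
Set key = False.
All clauses satisfied.

fan=F, cold=F, busy=T, gpu=T, key=F, rain=T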